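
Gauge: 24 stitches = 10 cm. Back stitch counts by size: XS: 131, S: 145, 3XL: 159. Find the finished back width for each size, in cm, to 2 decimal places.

24/10 = 2.4 sts per cm.
XS: 131 / 2.4 = 54.583 → 54.58 cm.
S: 145 / 2.4 = 60.417 → 60.42 cm.
3XL: 159 / 2.4 = 66.250 → 66.25 cm.

XS 54.58 cm; S 60.42 cm; 3XL 66.25 cm.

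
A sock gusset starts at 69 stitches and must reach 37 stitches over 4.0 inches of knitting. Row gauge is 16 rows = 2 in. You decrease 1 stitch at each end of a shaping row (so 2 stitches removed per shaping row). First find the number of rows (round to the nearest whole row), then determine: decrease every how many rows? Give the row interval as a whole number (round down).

Rows = 4.0 × 8 = 32.0 → 32 rows.
Stitches to remove: 32 → 16 shaping rows (at 2 st each).
32 / 16 = 2.00 → every 2 rows.

Decrease every 2nd row.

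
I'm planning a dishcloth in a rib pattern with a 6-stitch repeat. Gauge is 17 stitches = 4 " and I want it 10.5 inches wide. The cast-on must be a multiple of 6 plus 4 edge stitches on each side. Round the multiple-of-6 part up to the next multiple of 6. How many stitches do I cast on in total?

17 / 4 = 4.25 sts per inch.
10.5 × 4.25 = 44.62 sts.
Less 8 edge sts → 36.62 for the repeat.
Next multiple of 6: 42.
Add back 8 edge sts → 50.

50 stitches.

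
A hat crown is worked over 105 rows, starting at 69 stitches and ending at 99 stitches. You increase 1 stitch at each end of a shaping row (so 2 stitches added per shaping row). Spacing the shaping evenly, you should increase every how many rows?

Stitches to add: |99 − 69| = 30.
Shaping rows needed: 30 / 2 = 15.
105 rows / 15 = every 7 rows.

Increase every 7th row.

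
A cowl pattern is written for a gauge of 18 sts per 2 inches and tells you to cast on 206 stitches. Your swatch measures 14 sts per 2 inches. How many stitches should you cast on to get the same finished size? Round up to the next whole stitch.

Scale factor = 14 / 18 = 0.778.
206 × 14 / 18 = 160.22 sts.
→ 161 sts.

Cast on 161 stitches.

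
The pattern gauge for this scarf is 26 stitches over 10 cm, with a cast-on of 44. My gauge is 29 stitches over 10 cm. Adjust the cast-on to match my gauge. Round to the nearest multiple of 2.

50 stitches.

Scale factor = 29 / 26 = 1.115.
44 × 29 / 26 = 49.08 sts.
→ 50 sts.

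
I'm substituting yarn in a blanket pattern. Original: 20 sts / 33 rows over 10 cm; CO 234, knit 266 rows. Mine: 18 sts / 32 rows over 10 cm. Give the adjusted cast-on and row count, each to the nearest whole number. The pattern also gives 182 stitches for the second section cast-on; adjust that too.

Cast on 211 stitches; work 258 rows; second section cast-on 164 stitches.

Stitches: 234 × 18/20 = 210.60 → 211.
Rows: 266 × 32/33 = 257.94 → 258.
second section cast-on: 182 × 18/20 = 163.80 → 164.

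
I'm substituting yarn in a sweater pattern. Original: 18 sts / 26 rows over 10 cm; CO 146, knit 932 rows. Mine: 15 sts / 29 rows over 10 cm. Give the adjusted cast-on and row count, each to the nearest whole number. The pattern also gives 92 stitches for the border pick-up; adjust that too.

Cast on 122 stitches; work 1040 rows; border pick-up 77 stitches.

Stitches: 146 × 15/18 = 121.67 → 122.
Rows: 932 × 29/26 = 1039.54 → 1040.
border pick-up: 92 × 15/18 = 76.67 → 77.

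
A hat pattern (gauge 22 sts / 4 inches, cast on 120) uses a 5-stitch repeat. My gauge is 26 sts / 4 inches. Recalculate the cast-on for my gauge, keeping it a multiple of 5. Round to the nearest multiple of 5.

120 × 26 / 22 = 141.82.
Nearest multiple of 5: 140.

Cast on 140 stitches.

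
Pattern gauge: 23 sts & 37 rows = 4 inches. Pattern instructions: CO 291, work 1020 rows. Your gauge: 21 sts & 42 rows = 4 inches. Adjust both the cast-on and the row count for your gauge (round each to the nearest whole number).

Cast on 266 stitches; work 1158 rows.

Stitches: 291 × 21/23 = 265.70 → 266.
Rows: 1020 × 42/37 = 1157.84 → 1158.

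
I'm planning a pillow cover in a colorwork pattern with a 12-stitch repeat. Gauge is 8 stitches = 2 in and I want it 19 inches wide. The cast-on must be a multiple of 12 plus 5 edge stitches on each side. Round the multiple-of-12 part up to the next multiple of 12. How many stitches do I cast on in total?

8 / 2 = 4 sts per inch.
19 × 4 = 76.00 sts.
Less 10 edge sts → 66.00 for the repeat.
Next multiple of 12: 72.
Add back 10 edge sts → 82.

Cast on 82 stitches.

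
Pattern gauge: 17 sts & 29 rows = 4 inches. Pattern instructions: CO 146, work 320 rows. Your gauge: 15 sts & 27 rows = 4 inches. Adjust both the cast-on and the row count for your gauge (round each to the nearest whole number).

Stitches: 146 × 15/17 = 128.82 → 129.
Rows: 320 × 27/29 = 297.93 → 298.

Cast on 129 stitches; work 298 rows.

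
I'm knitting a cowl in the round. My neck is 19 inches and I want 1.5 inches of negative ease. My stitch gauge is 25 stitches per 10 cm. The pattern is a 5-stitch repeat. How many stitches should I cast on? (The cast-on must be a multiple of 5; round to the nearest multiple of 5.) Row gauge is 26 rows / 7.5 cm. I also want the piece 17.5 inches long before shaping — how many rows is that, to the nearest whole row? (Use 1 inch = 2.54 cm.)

Finished = 19 − 1.5 = 17.5 inches.
17.5 inches × 2.54 = 44.45 cm.
25/10 = 2.5 sts per cm; 44.45 × 2.5 = 111.12 sts.
Nearest multiple of 5 → 110.
17.5 inches = 44.45 cm; × 3.467 = 154.09 → 154 rows.

Cast on 110 stitches; work 154 rows.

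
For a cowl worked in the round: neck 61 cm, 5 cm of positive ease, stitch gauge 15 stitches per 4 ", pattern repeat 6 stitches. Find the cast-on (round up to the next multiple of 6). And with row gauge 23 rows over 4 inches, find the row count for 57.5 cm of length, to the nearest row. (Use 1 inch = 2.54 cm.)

Finished = 61 + 5 = 66 cm.
66 cm × 1/2.54 = 25.98 inches.
15/4 = 3.75 sts per in; 25.98 × 3.75 = 97.44 sts.
Next multiple of 6 → 102.
57.5 cm = 22.64 inches; × 5.75 = 130.17 → 130 rows.

Cast on 102 stitches; work 130 rows.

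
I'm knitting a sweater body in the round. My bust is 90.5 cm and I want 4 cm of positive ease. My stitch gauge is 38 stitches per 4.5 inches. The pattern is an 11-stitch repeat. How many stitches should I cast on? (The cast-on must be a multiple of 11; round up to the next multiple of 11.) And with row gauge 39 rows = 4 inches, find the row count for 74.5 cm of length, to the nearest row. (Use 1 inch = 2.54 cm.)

Finished = 90.5 + 4 = 94.5 cm.
94.5 cm × 1/2.54 = 37.20 inches.
38/4.5 = 8.444 sts per in; 37.20 × 8.444 = 314.17 sts.
Next multiple of 11 → 319.
74.5 cm = 29.33 inches; × 9.75 = 285.97 → 286 rows.

Cast on 319 stitches; work 286 rows.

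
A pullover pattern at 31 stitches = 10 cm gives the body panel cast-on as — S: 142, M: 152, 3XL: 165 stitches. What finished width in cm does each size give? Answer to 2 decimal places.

S 45.81 cm; M 49.03 cm; 3XL 53.23 cm.

31/10 = 3.1 sts per cm.
S: 142 / 3.1 = 45.806 → 45.81 cm.
M: 152 / 3.1 = 49.032 → 49.03 cm.
3XL: 165 / 3.1 = 53.226 → 53.23 cm.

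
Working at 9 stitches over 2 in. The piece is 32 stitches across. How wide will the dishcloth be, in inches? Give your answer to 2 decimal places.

9 stitches / 2 inch = 4.5 stitches per inch.
32 / 4.5 = 7.111 inches.

7.11 inches.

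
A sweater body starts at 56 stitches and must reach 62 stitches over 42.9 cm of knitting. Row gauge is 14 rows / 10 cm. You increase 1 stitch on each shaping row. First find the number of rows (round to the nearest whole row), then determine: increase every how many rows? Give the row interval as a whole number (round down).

Increase every 10th row.

Rows = 42.9 × 1.4 = 60.1 → 60 rows.
Stitches to add: 6 → 6 shaping rows (at 1 st each).
60 / 6 = 10.00 → every 10 rows.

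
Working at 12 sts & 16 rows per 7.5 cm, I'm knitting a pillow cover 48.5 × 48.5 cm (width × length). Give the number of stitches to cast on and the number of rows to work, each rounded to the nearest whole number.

Stitch gauge = 12/7.5 = 1.6 sts/cm; 48.5 × 1.6 = 77.60 → 78 sts.
Row gauge = 16/7.5 = 2.133 rows/cm; 48.5 × 2.133 = 103.47 → 103 rows.

Cast on 78 stitches and work 103 rows.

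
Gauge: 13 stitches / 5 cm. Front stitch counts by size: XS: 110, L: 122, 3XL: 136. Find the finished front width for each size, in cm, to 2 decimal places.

13/5 = 2.6 sts per cm.
XS: 110 / 2.6 = 42.308 → 42.31 cm.
L: 122 / 2.6 = 46.923 → 46.92 cm.
3XL: 136 / 2.6 = 52.308 → 52.31 cm.

XS 42.31 cm; L 46.92 cm; 3XL 52.31 cm.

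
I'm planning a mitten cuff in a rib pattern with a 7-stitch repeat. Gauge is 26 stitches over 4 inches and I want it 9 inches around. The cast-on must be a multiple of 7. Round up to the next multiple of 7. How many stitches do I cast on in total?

Cast on 63 stitches.

26 / 4 = 6.5 sts per inch.
9 × 6.5 = 58.50 sts.
Next multiple of 7: 63.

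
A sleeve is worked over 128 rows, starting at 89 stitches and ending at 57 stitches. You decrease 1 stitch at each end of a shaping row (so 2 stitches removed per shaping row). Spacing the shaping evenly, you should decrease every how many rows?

Decrease every 8th row.

Stitches to remove: |57 − 89| = 32.
Shaping rows needed: 32 / 2 = 16.
128 rows / 16 = every 8 rows.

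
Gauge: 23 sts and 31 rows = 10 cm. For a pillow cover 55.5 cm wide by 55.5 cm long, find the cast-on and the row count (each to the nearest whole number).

Cast on 128 stitches and work 172 rows.

Stitch gauge = 23/10 = 2.3 sts/cm; 55.5 × 2.3 = 127.65 → 128 sts.
Row gauge = 31/10 = 3.1 rows/cm; 55.5 × 3.1 = 172.05 → 172 rows.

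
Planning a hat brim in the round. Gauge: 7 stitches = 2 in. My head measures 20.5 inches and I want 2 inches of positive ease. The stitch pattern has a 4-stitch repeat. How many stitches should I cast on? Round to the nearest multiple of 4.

Finished = 20.5 + 2 = 22.5 inches.
7 / 2 = 3.5 sts/in.
22.5 × 3.5 = 78.75 sts.
Nearest multiple of 4: 80.

80 stitches.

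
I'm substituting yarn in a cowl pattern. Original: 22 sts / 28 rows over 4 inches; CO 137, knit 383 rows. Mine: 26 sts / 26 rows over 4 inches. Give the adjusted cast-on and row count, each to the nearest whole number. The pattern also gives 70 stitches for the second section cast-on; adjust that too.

Stitches: 137 × 26/22 = 161.91 → 162.
Rows: 383 × 26/28 = 355.64 → 356.
second section cast-on: 70 × 26/22 = 82.73 → 83.

Cast on 162 stitches; work 356 rows; second section cast-on 83 stitches.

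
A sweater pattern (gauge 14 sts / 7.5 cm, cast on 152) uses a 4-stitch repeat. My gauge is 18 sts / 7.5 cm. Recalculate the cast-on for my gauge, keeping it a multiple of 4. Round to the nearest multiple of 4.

Cast on 196 stitches.

152 × 18 / 14 = 195.43.
Nearest multiple of 4: 196.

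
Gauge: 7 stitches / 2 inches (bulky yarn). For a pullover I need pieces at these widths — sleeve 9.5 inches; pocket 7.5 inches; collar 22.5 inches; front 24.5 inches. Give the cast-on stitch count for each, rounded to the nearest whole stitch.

Rate = 7/2 = 3.5 sts per in.
sleeve: 9.5 × 3.5 = 33.25 → 33.
pocket: 7.5 × 3.5 = 26.25 → 26.
collar: 22.5 × 3.5 = 78.75 → 79.
front: 24.5 × 3.5 = 85.75 → 86.

sleeve 33; pocket 26; collar 79; front 86.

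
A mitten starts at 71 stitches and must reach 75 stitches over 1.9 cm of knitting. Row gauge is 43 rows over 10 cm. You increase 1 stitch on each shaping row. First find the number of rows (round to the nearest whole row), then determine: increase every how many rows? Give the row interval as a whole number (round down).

Increase every 2nd row.

Rows = 1.9 × 4.3 = 8.2 → 8 rows.
Stitches to add: 4 → 4 shaping rows (at 1 st each).
8 / 4 = 2.00 → every 2 rows.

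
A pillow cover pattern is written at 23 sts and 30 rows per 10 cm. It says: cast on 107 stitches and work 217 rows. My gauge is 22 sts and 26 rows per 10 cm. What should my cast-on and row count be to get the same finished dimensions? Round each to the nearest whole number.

Cast on 102 stitches; work 188 rows.

Stitches: 107 × 22/23 = 102.35 → 102.
Rows: 217 × 26/30 = 188.07 → 188.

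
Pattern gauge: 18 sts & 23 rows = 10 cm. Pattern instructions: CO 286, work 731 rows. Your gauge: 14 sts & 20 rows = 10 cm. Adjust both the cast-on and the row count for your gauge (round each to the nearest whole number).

Cast on 222 stitches; work 636 rows.

Stitches: 286 × 14/18 = 222.44 → 222.
Rows: 731 × 20/23 = 635.65 → 636.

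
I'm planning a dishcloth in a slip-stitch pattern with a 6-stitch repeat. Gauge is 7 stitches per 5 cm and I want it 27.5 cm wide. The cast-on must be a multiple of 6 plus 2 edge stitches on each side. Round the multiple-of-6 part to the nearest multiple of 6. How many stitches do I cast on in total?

40 stitches.

7 / 5 = 1.4 sts per cm.
27.5 × 1.4 = 38.50 sts.
Less 4 edge sts → 34.50 for the repeat.
Nearest multiple of 6: 36.
Add back 4 edge sts → 40.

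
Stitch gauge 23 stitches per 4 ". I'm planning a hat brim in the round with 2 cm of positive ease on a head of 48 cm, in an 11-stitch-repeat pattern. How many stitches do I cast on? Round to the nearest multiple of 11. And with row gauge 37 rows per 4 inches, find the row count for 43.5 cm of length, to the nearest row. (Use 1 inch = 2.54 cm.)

Finished = 48 + 2 = 50 cm.
50 cm × 1/2.54 = 19.69 inches.
23/4 = 5.75 sts per in; 19.69 × 5.75 = 113.19 sts.
Nearest multiple of 11 → 110.
43.5 cm = 17.13 inches; × 9.25 = 158.42 → 158 rows.

Cast on 110 stitches; work 158 rows.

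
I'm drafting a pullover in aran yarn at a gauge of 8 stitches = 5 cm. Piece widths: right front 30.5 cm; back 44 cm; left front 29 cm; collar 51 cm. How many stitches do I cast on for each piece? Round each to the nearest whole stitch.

Rate = 8/5 = 1.6 sts per cm.
right front: 30.5 × 1.6 = 48.80 → 49.
back: 44 × 1.6 = 70.40 → 70.
left front: 29 × 1.6 = 46.40 → 46.
collar: 51 × 1.6 = 81.60 → 82.

right front 49; back 70; left front 46; collar 82.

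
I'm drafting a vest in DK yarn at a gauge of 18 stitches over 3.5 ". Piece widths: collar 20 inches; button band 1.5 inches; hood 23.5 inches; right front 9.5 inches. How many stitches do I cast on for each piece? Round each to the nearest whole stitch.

collar 103; button band 8; hood 121; right front 49.

Rate = 18/3.5 = 5.143 sts per in.
collar: 20 × 5.143 = 102.86 → 103.
button band: 1.5 × 5.143 = 7.71 → 8.
hood: 23.5 × 5.143 = 120.86 → 121.
right front: 9.5 × 5.143 = 48.86 → 49.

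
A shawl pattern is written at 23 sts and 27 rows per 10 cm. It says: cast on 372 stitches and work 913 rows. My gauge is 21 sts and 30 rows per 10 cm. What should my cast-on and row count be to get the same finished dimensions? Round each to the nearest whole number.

Cast on 340 stitches; work 1014 rows.

Stitches: 372 × 21/23 = 339.65 → 340.
Rows: 913 × 30/27 = 1014.44 → 1014.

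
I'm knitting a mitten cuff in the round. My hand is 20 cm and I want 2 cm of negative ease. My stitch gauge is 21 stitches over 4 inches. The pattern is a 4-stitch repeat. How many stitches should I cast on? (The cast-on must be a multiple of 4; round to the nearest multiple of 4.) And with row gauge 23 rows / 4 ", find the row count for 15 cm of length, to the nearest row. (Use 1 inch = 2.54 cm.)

Cast on 36 stitches; work 34 rows.

Finished = 20 − 2 = 18 cm.
18 cm × 1/2.54 = 7.09 inches.
21/4 = 5.25 sts per in; 7.09 × 5.25 = 37.20 sts.
Nearest multiple of 4 → 36.
15 cm = 5.91 inches; × 5.75 = 33.96 → 34 rows.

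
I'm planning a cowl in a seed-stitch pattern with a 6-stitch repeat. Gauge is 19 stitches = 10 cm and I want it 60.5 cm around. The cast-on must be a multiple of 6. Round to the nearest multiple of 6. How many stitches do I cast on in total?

19 / 10 = 1.9 sts per cm.
60.5 × 1.9 = 114.95 sts.
Nearest multiple of 6: 114.

Cast on 114 stitches.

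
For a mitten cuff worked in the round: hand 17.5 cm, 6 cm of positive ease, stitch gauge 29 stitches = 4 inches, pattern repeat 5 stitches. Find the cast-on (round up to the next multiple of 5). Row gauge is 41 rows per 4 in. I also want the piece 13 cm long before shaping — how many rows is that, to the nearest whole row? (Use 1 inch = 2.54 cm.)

Finished = 17.5 + 6 = 23.5 cm.
23.5 cm × 1/2.54 = 9.25 inches.
29/4 = 7.25 sts per in; 9.25 × 7.25 = 67.08 sts.
Next multiple of 5 → 70.
13 cm = 5.12 inches; × 10.25 = 52.46 → 52 rows.

Cast on 70 stitches; work 52 rows.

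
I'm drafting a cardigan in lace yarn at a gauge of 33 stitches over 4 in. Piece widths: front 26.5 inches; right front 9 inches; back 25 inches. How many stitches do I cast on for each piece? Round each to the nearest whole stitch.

front 219; right front 74; back 206.

Rate = 33/4 = 8.25 sts per in.
front: 26.5 × 8.25 = 218.62 → 219.
right front: 9 × 8.25 = 74.25 → 74.
back: 25 × 8.25 = 206.25 → 206.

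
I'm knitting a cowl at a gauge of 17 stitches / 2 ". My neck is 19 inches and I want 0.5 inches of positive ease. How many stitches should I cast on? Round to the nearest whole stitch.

Finished = 19 + 0.5 = 19.5 in.
17 / 2 = 8.5 sts per inch.
19.50 × 8.5 = 165.75 sts.
→ 166 sts.

CO 166 sts.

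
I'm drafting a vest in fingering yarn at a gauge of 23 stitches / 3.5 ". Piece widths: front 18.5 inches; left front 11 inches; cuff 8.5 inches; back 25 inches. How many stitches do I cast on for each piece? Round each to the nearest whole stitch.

Rate = 23/3.5 = 6.571 sts per in.
front: 18.5 × 6.571 = 121.57 → 122.
left front: 11 × 6.571 = 72.29 → 72.
cuff: 8.5 × 6.571 = 55.86 → 56.
back: 25 × 6.571 = 164.29 → 164.

front 122; left front 72; cuff 56; back 164.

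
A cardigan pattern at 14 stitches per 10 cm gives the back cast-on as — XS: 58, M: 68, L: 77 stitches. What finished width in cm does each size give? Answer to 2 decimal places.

XS 41.43 cm; M 48.57 cm; L 55.00 cm.

14/10 = 1.4 sts per cm.
XS: 58 / 1.4 = 41.429 → 41.43 cm.
M: 68 / 1.4 = 48.571 → 48.57 cm.
L: 77 / 1.4 = 55.000 → 55.00 cm.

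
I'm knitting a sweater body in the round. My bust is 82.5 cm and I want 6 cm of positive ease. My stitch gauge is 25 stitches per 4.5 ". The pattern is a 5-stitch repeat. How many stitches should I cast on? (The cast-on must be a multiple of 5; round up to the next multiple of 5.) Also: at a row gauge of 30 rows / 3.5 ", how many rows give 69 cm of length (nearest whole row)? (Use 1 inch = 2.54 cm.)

Finished = 82.5 + 6 = 88.5 cm.
88.5 cm × 1/2.54 = 34.84 inches.
25/4.5 = 5.556 sts per in; 34.84 × 5.556 = 193.57 sts.
Next multiple of 5 → 195.
69 cm = 27.17 inches; × 8.571 = 232.85 → 233 rows.

Cast on 195 stitches; work 233 rows.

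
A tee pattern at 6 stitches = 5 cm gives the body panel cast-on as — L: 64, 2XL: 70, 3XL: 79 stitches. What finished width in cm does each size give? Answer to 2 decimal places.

6/5 = 1.2 sts per cm.
L: 64 / 1.2 = 53.333 → 53.33 cm.
2XL: 70 / 1.2 = 58.333 → 58.33 cm.
3XL: 79 / 1.2 = 65.833 → 65.83 cm.

L 53.33 cm; 2XL 58.33 cm; 3XL 65.83 cm.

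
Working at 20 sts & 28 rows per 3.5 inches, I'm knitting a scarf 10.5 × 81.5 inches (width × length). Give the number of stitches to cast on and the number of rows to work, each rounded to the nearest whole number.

Stitch gauge = 20/3.5 = 5.714 sts/in; 10.5 × 5.714 = 60.00 → 60 sts.
Row gauge = 28/3.5 = 8 rows/in; 81.5 × 8 = 652.00 → 652 rows.

Cast on 60 stitches and work 652 rows.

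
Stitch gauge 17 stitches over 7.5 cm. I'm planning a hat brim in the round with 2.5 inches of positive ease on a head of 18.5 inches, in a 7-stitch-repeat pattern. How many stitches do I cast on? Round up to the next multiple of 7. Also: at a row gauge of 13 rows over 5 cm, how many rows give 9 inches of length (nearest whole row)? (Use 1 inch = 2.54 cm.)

Finished = 18.5 + 2.5 = 21 inches.
21 inches × 2.54 = 53.34 cm.
17/7.5 = 2.267 sts per cm; 53.34 × 2.267 = 120.90 sts.
Next multiple of 7 → 126.
9 inches = 22.86 cm; × 2.6 = 59.44 → 59 rows.

Cast on 126 stitches; work 59 rows.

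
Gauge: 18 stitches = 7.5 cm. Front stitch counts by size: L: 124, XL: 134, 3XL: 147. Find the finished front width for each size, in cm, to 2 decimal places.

L 51.67 cm; XL 55.83 cm; 3XL 61.25 cm.

18/7.5 = 2.4 sts per cm.
L: 124 / 2.4 = 51.667 → 51.67 cm.
XL: 134 / 2.4 = 55.833 → 55.83 cm.
3XL: 147 / 2.4 = 61.250 → 61.25 cm.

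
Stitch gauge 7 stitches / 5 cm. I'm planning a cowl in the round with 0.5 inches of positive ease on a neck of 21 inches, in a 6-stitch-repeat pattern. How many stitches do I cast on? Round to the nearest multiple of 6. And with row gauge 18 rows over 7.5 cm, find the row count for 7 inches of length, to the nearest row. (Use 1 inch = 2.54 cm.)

Cast on 78 stitches; work 43 rows.

Finished = 21 + 0.5 = 21.5 inches.
21.5 inches × 2.54 = 54.61 cm.
7/5 = 1.4 sts per cm; 54.61 × 1.4 = 76.45 sts.
Nearest multiple of 6 → 78.
7 inches = 17.78 cm; × 2.4 = 42.67 → 43 rows.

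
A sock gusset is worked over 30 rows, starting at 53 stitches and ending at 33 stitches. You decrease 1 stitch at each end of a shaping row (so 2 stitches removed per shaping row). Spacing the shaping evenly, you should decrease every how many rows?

Decrease every 3rd row.

Stitches to remove: |33 − 53| = 20.
Shaping rows needed: 20 / 2 = 10.
30 rows / 10 = every 3 rows.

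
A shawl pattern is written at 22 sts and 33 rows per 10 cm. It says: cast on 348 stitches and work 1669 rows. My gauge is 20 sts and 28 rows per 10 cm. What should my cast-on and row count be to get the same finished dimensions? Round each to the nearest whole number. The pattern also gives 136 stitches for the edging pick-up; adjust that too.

Cast on 316 stitches; work 1416 rows; edging pick-up 124 stitches.

Stitches: 348 × 20/22 = 316.36 → 316.
Rows: 1669 × 28/33 = 1416.12 → 1416.
edging pick-up: 136 × 20/22 = 123.64 → 124.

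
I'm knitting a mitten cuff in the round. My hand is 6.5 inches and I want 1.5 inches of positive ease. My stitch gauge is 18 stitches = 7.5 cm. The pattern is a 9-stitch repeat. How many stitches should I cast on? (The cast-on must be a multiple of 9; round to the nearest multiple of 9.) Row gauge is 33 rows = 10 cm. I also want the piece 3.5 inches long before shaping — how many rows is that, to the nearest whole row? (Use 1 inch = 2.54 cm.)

Cast on 45 stitches; work 29 rows.

Finished = 6.5 + 1.5 = 8 inches.
8 inches × 2.54 = 20.32 cm.
18/7.5 = 2.4 sts per cm; 20.32 × 2.4 = 48.77 sts.
Nearest multiple of 9 → 45.
3.5 inches = 8.89 cm; × 3.3 = 29.34 → 29 rows.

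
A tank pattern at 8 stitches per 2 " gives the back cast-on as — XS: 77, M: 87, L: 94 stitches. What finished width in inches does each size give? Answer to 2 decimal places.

8/2 = 4 sts per in.
XS: 77 / 4 = 19.250 → 19.25 in.
M: 87 / 4 = 21.750 → 21.75 in.
L: 94 / 4 = 23.500 → 23.50 in.

XS 19.25 inches; M 21.75 inches; L 23.50 inches.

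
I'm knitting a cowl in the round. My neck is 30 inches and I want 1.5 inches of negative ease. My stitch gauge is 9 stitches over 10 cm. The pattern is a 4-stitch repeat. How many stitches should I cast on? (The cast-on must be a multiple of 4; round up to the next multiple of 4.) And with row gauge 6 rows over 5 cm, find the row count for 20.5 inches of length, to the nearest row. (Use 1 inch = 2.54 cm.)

Cast on 68 stitches; work 62 rows.

Finished = 30 − 1.5 = 28.5 inches.
28.5 inches × 2.54 = 72.39 cm.
9/10 = 0.9 sts per cm; 72.39 × 0.9 = 65.15 sts.
Next multiple of 4 → 68.
20.5 inches = 52.07 cm; × 1.2 = 62.48 → 62 rows.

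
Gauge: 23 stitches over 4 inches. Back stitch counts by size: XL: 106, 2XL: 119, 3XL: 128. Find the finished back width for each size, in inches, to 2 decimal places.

XL 18.43 inches; 2XL 20.70 inches; 3XL 22.26 inches.

23/4 = 5.75 sts per in.
XL: 106 / 5.75 = 18.435 → 18.43 in.
2XL: 119 / 5.75 = 20.696 → 20.70 in.
3XL: 128 / 5.75 = 22.261 → 22.26 in.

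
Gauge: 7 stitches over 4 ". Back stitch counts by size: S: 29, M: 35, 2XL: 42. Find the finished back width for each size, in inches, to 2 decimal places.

7/4 = 1.75 sts per in.
S: 29 / 1.75 = 16.571 → 16.57 in.
M: 35 / 1.75 = 20.000 → 20.00 in.
2XL: 42 / 1.75 = 24.000 → 24.00 in.

S 16.57 inches; M 20.00 inches; 2XL 24.00 inches.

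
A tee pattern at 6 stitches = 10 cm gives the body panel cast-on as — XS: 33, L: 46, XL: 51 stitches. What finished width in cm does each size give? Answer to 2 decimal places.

6/10 = 0.6 sts per cm.
XS: 33 / 0.6 = 55.000 → 55.00 cm.
L: 46 / 0.6 = 76.667 → 76.67 cm.
XL: 51 / 0.6 = 85.000 → 85.00 cm.

XS 55.00 cm; L 76.67 cm; XL 85.00 cm.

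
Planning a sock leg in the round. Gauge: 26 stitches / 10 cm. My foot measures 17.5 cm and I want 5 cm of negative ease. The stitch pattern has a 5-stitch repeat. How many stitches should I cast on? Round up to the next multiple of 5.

Cast on 35 stitches.

Finished = 17.5 − 5 = 12.5 cm.
26 / 10 = 2.6 sts/cm.
12.5 × 2.6 = 32.50 sts.
Next multiple of 5: 35.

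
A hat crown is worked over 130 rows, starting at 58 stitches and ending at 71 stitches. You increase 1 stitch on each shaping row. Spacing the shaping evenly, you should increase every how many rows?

Increase every 10th row.

Stitches to add: |71 − 58| = 13.
Shaping rows needed: 13 / 1 = 13.
130 rows / 13 = every 10 rows.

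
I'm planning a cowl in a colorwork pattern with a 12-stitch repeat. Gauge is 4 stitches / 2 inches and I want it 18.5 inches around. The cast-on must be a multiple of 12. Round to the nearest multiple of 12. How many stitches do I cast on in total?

4 / 2 = 2 sts per inch.
18.5 × 2 = 37.00 sts.
Nearest multiple of 12: 36.

CO 36 sts.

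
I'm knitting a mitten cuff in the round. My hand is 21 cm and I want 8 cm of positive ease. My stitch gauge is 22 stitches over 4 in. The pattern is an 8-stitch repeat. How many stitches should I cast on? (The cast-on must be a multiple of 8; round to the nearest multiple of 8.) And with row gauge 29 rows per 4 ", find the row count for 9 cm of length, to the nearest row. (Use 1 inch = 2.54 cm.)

Cast on 64 stitches; work 26 rows.

Finished = 21 + 8 = 29 cm.
29 cm × 1/2.54 = 11.42 inches.
22/4 = 5.5 sts per in; 11.42 × 5.5 = 62.80 sts.
Nearest multiple of 8 → 64.
9 cm = 3.54 inches; × 7.25 = 25.69 → 26 rows.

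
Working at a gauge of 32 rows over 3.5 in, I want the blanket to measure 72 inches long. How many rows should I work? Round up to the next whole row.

32 rows / 3.5 in = 9.143 rows per inch.
72 × 9.143 = 658.29 rows.
Round up → 659.

Work 659 rows.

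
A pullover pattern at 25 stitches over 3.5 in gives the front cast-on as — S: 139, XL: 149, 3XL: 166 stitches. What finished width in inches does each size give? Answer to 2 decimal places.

25/3.5 = 7.143 sts per in.
S: 139 / 7.143 = 19.460 → 19.46 in.
XL: 149 / 7.143 = 20.860 → 20.86 in.
3XL: 166 / 7.143 = 23.240 → 23.24 in.

S 19.46 inches; XL 20.86 inches; 3XL 23.24 inches.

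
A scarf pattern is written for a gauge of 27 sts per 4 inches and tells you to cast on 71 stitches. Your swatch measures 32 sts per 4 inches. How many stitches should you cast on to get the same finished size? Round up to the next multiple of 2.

CO 86 sts.

Scale factor = 32 / 27 = 1.185.
71 × 32 / 27 = 84.15 sts.
→ 86 sts.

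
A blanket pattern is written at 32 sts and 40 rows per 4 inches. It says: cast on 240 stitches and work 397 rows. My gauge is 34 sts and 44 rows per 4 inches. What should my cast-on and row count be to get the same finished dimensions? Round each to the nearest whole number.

Stitches: 240 × 34/32 = 255.00 → 255.
Rows: 397 × 44/40 = 436.70 → 437.

Cast on 255 stitches; work 437 rows.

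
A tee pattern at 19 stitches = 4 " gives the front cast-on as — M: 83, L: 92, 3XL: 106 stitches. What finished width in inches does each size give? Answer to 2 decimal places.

19/4 = 4.75 sts per in.
M: 83 / 4.75 = 17.474 → 17.47 in.
L: 92 / 4.75 = 19.368 → 19.37 in.
3XL: 106 / 4.75 = 22.316 → 22.32 in.

M 17.47 inches; L 19.37 inches; 3XL 22.32 inches.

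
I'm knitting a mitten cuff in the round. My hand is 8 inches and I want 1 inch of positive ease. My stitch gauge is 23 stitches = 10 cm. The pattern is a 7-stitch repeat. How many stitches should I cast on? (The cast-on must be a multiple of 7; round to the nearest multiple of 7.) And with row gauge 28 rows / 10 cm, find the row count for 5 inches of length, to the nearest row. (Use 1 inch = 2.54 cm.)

Finished = 8 + 1 = 9 inches.
9 inches × 2.54 = 22.86 cm.
23/10 = 2.3 sts per cm; 22.86 × 2.3 = 52.58 sts.
Nearest multiple of 7 → 56.
5 inches = 12.70 cm; × 2.8 = 35.56 → 36 rows.

Cast on 56 stitches; work 36 rows.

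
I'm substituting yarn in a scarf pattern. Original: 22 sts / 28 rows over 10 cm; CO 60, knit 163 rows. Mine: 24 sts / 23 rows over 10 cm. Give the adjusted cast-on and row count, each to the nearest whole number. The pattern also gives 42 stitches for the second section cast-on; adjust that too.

Cast on 65 stitches; work 134 rows; second section cast-on 46 stitches.

Stitches: 60 × 24/22 = 65.45 → 65.
Rows: 163 × 23/28 = 133.89 → 134.
second section cast-on: 42 × 24/22 = 45.82 → 46.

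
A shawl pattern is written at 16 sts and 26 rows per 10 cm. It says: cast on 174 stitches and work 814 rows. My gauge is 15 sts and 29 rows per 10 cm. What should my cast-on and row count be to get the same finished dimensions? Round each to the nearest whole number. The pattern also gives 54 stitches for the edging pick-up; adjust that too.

Cast on 163 stitches; work 908 rows; edging pick-up 51 stitches.

Stitches: 174 × 15/16 = 163.12 → 163.
Rows: 814 × 29/26 = 907.92 → 908.
edging pick-up: 54 × 15/16 = 50.62 → 51.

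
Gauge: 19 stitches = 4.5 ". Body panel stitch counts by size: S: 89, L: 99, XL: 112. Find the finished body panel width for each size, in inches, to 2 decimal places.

S 21.08 inches; L 23.45 inches; XL 26.53 inches.

19/4.5 = 4.222 sts per in.
S: 89 / 4.222 = 21.079 → 21.08 in.
L: 99 / 4.222 = 23.447 → 23.45 in.
XL: 112 / 4.222 = 26.526 → 26.53 in.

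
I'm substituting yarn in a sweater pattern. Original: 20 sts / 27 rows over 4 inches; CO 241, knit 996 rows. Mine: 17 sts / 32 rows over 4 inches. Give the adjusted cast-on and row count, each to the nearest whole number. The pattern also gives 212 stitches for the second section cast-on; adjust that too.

Stitches: 241 × 17/20 = 204.85 → 205.
Rows: 996 × 32/27 = 1180.44 → 1180.
second section cast-on: 212 × 17/20 = 180.20 → 180.

Cast on 205 stitches; work 1180 rows; second section cast-on 180 stitches.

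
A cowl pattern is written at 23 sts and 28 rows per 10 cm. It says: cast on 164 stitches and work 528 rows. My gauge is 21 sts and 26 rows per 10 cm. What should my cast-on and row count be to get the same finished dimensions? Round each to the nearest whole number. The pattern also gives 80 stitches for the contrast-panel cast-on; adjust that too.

Stitches: 164 × 21/23 = 149.74 → 150.
Rows: 528 × 26/28 = 490.29 → 490.
contrast-panel cast-on: 80 × 21/23 = 73.04 → 73.

Cast on 150 stitches; work 490 rows; contrast-panel cast-on 73 stitches.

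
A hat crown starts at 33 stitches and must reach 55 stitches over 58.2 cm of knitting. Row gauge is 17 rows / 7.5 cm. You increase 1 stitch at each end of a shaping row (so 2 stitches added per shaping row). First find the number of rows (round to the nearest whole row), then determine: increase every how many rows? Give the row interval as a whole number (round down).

Increase every 12th row.

Rows = 58.2 × 2.267 = 131.9 → 132 rows.
Stitches to add: 22 → 11 shaping rows (at 2 st each).
132 / 11 = 12.00 → every 12 rows.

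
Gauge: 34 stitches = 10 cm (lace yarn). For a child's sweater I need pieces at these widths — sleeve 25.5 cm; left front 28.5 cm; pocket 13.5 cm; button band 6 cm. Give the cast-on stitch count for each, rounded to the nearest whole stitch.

Rate = 34/10 = 3.4 sts per cm.
sleeve: 25.5 × 3.4 = 86.70 → 87.
left front: 28.5 × 3.4 = 96.90 → 97.
pocket: 13.5 × 3.4 = 45.90 → 46.
button band: 6 × 3.4 = 20.40 → 20.

sleeve 87; left front 97; pocket 46; button band 20.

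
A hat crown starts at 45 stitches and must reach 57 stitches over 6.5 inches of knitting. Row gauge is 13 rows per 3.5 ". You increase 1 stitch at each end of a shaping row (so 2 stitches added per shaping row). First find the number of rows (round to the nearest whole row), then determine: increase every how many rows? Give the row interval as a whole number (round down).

Rows = 6.5 × 3.714 = 24.1 → 24 rows.
Stitches to add: 12 → 6 shaping rows (at 2 st each).
24 / 6 = 4.00 → every 4 rows.

Increase every 4th row.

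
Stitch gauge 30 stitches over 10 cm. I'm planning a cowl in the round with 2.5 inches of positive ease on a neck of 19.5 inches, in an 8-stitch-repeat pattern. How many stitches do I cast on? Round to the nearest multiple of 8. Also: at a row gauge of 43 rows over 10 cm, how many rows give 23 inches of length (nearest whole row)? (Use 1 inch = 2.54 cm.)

Finished = 19.5 + 2.5 = 22 inches.
22 inches × 2.54 = 55.88 cm.
30/10 = 3 sts per cm; 55.88 × 3 = 167.64 sts.
Nearest multiple of 8 → 168.
23 inches = 58.42 cm; × 4.3 = 251.21 → 251 rows.

Cast on 168 stitches; work 251 rows.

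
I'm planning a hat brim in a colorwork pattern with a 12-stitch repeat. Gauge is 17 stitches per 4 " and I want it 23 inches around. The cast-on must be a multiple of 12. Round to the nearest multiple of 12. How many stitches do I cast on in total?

96 stitches.

17 / 4 = 4.25 sts per inch.
23 × 4.25 = 97.75 sts.
Nearest multiple of 12: 96.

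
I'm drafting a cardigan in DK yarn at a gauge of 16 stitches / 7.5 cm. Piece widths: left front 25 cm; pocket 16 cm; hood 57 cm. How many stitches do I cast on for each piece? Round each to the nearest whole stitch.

Rate = 16/7.5 = 2.133 sts per cm.
left front: 25 × 2.133 = 53.33 → 53.
pocket: 16 × 2.133 = 34.13 → 34.
hood: 57 × 2.133 = 121.60 → 122.

left front 53; pocket 34; hood 122.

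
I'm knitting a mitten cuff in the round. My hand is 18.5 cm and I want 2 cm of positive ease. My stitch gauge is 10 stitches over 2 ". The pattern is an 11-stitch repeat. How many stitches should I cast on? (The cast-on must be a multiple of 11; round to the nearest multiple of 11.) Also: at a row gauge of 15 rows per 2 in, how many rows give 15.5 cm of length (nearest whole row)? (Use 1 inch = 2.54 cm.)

Finished = 18.5 + 2 = 20.5 cm.
20.5 cm × 1/2.54 = 8.07 inches.
10/2 = 5 sts per in; 8.07 × 5 = 40.35 sts.
Nearest multiple of 11 → 44.
15.5 cm = 6.10 inches; × 7.5 = 45.77 → 46 rows.

Cast on 44 stitches; work 46 rows.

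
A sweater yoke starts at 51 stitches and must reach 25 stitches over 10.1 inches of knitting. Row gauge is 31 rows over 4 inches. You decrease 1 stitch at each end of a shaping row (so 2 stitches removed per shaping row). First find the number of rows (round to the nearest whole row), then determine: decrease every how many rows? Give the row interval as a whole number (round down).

Decrease every 6th row.

Rows = 10.1 × 7.75 = 78.3 → 78 rows.
Stitches to remove: 26 → 13 shaping rows (at 2 st each).
78 / 13 = 6.00 → every 6 rows.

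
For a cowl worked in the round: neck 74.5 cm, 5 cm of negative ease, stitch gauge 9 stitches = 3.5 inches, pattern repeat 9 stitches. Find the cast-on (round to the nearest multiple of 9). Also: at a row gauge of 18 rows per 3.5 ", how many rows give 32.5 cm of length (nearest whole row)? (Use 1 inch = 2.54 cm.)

Cast on 72 stitches; work 66 rows.

Finished = 74.5 − 5 = 69.5 cm.
69.5 cm × 1/2.54 = 27.36 inches.
9/3.5 = 2.571 sts per in; 27.36 × 2.571 = 70.36 sts.
Nearest multiple of 9 → 72.
32.5 cm = 12.80 inches; × 5.143 = 65.80 → 66 rows.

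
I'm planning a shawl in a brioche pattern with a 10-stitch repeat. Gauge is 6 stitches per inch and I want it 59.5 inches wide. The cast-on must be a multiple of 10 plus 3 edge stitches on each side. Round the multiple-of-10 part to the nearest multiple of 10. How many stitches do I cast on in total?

6 / 1 = 6 sts per inch.
59.5 × 6 = 357.00 sts.
Less 6 edge sts → 351.00 for the repeat.
Nearest multiple of 10: 350.
Add back 6 edge sts → 356.

Cast on 356 stitches.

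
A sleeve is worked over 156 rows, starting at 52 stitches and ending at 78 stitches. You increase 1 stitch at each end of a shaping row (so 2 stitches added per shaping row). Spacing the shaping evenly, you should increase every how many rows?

Increase every 12th row.

Stitches to add: |78 − 52| = 26.
Shaping rows needed: 26 / 2 = 13.
156 rows / 13 = every 12 rows.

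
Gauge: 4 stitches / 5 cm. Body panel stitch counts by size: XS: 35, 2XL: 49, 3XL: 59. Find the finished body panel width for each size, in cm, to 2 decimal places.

XS 43.75 cm; 2XL 61.25 cm; 3XL 73.75 cm.

4/5 = 0.8 sts per cm.
XS: 35 / 0.8 = 43.750 → 43.75 cm.
2XL: 49 / 0.8 = 61.250 → 61.25 cm.
3XL: 59 / 0.8 = 73.750 → 73.75 cm.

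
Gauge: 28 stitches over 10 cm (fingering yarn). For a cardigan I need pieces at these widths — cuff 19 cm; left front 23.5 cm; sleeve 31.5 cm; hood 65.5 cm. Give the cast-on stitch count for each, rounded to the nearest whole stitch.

Rate = 28/10 = 2.8 sts per cm.
cuff: 19 × 2.8 = 53.20 → 53.
left front: 23.5 × 2.8 = 65.80 → 66.
sleeve: 31.5 × 2.8 = 88.20 → 88.
hood: 65.5 × 2.8 = 183.40 → 183.

cuff 53; left front 66; sleeve 88; hood 183.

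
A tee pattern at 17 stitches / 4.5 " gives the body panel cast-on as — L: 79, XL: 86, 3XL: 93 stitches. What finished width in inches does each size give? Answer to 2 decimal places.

17/4.5 = 3.778 sts per in.
L: 79 / 3.778 = 20.912 → 20.91 in.
XL: 86 / 3.778 = 22.765 → 22.76 in.
3XL: 93 / 3.778 = 24.618 → 24.62 in.

L 20.91 inches; XL 22.76 inches; 3XL 24.62 inches.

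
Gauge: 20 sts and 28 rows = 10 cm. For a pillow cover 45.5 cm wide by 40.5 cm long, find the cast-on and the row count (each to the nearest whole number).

Cast on 91 stitches and work 113 rows.

Stitch gauge = 20/10 = 2 sts/cm; 45.5 × 2 = 91.00 → 91 sts.
Row gauge = 28/10 = 2.8 rows/cm; 40.5 × 2.8 = 113.40 → 113 rows.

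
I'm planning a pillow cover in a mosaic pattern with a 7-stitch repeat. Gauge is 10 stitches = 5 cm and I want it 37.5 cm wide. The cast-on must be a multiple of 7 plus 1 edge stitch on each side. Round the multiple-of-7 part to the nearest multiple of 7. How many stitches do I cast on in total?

10 / 5 = 2 sts per cm.
37.5 × 2 = 75.00 sts.
Less 2 edge sts → 73.00 for the repeat.
Nearest multiple of 7: 70.
Add back 2 edge sts → 72.

Cast on 72 stitches.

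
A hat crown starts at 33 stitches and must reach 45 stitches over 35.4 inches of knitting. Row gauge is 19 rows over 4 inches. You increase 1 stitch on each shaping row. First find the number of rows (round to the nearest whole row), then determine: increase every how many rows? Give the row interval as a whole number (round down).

Rows = 35.4 × 4.75 = 168.2 → 168 rows.
Stitches to add: 12 → 12 shaping rows (at 1 st each).
168 / 12 = 14.00 → every 14 rows.

Increase every 14th row.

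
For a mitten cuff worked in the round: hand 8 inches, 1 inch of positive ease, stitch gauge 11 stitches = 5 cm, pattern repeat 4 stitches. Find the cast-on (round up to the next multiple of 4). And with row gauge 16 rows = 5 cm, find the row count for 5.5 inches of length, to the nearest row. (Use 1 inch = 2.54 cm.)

Cast on 52 stitches; work 45 rows.

Finished = 8 + 1 = 9 inches.
9 inches × 2.54 = 22.86 cm.
11/5 = 2.2 sts per cm; 22.86 × 2.2 = 50.29 sts.
Next multiple of 4 → 52.
5.5 inches = 13.97 cm; × 3.2 = 44.70 → 45 rows.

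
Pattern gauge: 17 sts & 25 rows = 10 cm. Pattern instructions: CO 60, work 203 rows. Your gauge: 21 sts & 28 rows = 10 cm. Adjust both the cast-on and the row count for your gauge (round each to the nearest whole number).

Stitches: 60 × 21/17 = 74.12 → 74.
Rows: 203 × 28/25 = 227.36 → 227.

Cast on 74 stitches; work 227 rows.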